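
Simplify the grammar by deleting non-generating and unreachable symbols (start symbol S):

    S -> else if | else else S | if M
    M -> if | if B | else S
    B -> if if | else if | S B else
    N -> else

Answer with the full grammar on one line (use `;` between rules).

Generating nonterminals: {B, M, N, S}.
Reachable from S after that: {B, M, S}.
Removed useless symbols: {N} and every production mentioning them.

S -> else if | else else S | if M; M -> if | if B | else S; B -> if if | else if | S B else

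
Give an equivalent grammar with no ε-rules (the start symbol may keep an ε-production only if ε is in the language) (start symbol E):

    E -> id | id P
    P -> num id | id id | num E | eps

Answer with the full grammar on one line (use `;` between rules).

The nullable symbols are {P}.
ε ∉ L(G), so no ε-production is kept.

E -> id | id P; P -> num id | id id | num E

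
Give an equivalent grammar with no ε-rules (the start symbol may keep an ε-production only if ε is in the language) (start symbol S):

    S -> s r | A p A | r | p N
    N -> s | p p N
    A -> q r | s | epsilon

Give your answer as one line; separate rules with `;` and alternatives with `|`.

S -> s r | A p A | A p | p A | p | r | p N; N -> s | p p N; A -> q r | s

Nullable set = {A}.
ε ∉ L(G), so no ε-production is kept.
Expand every rule over subsets of its nullable positions: S → A p A gives A p A | A p | p A | p.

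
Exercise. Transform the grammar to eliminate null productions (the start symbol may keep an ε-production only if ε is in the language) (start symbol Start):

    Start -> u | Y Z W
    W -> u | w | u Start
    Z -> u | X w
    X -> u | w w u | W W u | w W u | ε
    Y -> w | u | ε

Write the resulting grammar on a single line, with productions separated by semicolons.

Start -> u | Y Z W | Z W; W -> u | w | u Start; Z -> u | X w | w; X -> u | w w u | W W u | w W u; Y -> w | u

Nullable set = {X, Y}.
ε ∉ L(G), so no ε-production is kept.
Expand every rule over subsets of its nullable positions: Start → Y Z W gives Y Z W | Z W. Z → X w gives X w | w.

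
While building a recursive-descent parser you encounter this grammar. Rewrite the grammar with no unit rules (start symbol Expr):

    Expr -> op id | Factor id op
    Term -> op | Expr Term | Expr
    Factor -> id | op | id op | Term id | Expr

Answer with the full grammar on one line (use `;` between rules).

Unit pairs: Factor ⇒* {Expr}; Term ⇒* {Expr}.
For each unit pair (A, B), copy every non-unit production of B to A, then drop all unit productions.

Expr -> op id | Factor id op; Term -> op | Expr Term | op id | Factor id op; Factor -> id | op | id op | Term id | op id | Factor id op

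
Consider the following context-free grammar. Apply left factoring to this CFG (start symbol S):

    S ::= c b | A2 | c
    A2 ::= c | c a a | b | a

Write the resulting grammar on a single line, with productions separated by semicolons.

S has alternatives sharing prefix 'c': factor to S → c S' with S' → b | ε.
A2 has alternatives sharing prefix 'c': factor to A2 → c A2' with A2' → ε | a a.

S ::= A2 | c S'; A2 ::= b | a | c A2'; S' ::= b | ε; A2' ::= ε | a a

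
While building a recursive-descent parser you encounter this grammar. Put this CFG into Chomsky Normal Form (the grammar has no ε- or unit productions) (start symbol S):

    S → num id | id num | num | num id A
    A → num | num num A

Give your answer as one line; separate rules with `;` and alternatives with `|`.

Introduce a nonterminal for each terminal appearing in a rule of length ≥ 2: X1 → num, X2 → id.
Binarize each right-hand side of length ≥ 3 by chaining fresh nonterminals (Y1, Y2, …): affected rules were S → X1 X2 A; A → X1 X1 A.

S → X1 X2 | X2 X1 | num | X1 Y1; A → num | X1 Y2; X1 → num; X2 → id; Y1 → X2 A; Y2 → X1 A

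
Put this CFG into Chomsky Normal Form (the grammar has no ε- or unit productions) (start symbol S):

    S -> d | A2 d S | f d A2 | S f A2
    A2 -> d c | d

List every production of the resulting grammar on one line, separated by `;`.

S -> d | A2 Y1 | X2 Y2 | S Y3; A2 -> X1 X3 | d; X1 -> d; X2 -> f; X3 -> c; Y1 -> X1 S; Y2 -> X1 A2; Y3 -> X2 A2

Introduce a nonterminal for each terminal appearing in a rule of length ≥ 2: X1 → d, X2 → f, X3 → c.
Binarize each right-hand side of length ≥ 3 by chaining fresh nonterminals (Y1, Y2, …): affected rules were S → A2 X1 S; S → X2 X1 A2; S → S X2 A2.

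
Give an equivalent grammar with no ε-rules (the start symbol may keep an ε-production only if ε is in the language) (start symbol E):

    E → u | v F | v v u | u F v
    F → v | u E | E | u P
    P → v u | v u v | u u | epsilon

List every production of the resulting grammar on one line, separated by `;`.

E → u | v F | v v u | u F v; F → v | u E | E | u P | u; P → v u | v u v | u u

Nullable nonterminals: {P}.
ε ∉ L(G), so no ε-production is kept.
Expand every rule over subsets of its nullable positions: F → u P gives u P | u.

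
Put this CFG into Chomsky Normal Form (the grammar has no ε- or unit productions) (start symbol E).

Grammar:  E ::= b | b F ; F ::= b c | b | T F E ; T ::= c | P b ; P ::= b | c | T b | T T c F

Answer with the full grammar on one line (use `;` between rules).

E ::= b | X1 F; F ::= X1 X2 | b | T Y1; T ::= c | P X1; P ::= b | c | T X1 | T Y2; X1 ::= b; X2 ::= c; Y1 ::= F E; Y2 ::= T Y3; Y3 ::= X2 F

Introduce a nonterminal for each terminal appearing in a rule of length ≥ 2: X1 → b, X2 → c.
Binarize each right-hand side of length ≥ 3 by chaining fresh nonterminals (Y1, Y2, …): affected rules were F → T F E; P → T T X2 F.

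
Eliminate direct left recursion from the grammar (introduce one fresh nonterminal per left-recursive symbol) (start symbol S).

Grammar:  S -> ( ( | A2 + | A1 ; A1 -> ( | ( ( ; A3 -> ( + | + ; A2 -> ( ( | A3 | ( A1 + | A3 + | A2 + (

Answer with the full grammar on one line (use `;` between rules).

A2 is directly left-recursive.
For A2: α = {+ (}, β = {( (, A3, ( A1 +, A3 +}. Rewrite as A2 → β A2' and A2' → α A2' | ε.

S -> ( ( | A2 + | A1; A1 -> ( | ( (; A3 -> ( + | +; A2 -> ( ( A2' | A3 A2' | ( A1 + A2' | A3 + A2'; A2' -> + ( A2' | ε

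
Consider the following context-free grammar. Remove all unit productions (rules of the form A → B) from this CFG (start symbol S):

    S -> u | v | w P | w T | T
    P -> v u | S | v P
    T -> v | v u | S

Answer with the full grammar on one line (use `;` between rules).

Unit pairs: P ⇒* {S, T}; S ⇒* {T}; T ⇒* {S}.
Replace each nonterminal's rules with the union of the non-unit rules of every nonterminal it unit-derives.

S -> u | v | w P | w T | v u; P -> u | v | w P | w T | v u | v P; T -> u | v | w P | w T | v u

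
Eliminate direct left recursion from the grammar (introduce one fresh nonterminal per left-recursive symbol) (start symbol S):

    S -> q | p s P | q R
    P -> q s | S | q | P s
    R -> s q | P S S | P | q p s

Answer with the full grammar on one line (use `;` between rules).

P is directly left-recursive.
For P: α = {s}, β = {q s, S, q}. Rewrite as P → β P' and P' → α P' | ε.

S -> q | p s P | q R; P -> q s P' | S P' | q P'; R -> s q | P S S | P | q p s; P' -> s P' | ε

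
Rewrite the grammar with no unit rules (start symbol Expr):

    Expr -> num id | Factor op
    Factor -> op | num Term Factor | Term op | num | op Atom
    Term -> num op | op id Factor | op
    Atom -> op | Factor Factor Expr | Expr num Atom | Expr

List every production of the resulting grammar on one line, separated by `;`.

Expr -> num id | Factor op; Factor -> op | num Term Factor | Term op | num | op Atom; Term -> num op | op id Factor | op; Atom -> op | Factor Factor Expr | Expr num Atom | num id | Factor op

Unit pairs: Atom ⇒* {Expr}.
For each unit pair (A, B), copy every non-unit production of B to A, then drop all unit productions.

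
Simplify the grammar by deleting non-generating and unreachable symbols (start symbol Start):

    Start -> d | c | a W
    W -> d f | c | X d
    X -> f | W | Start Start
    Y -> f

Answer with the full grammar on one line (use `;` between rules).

Start -> d | c | a W; W -> d f | c | X d; X -> f | W | Start Start

Generating nonterminals: {Start, W, X, Y}.
Reachable from Start after that: {Start, W, X}.
Removed useless symbols: {Y} and every production mentioning them.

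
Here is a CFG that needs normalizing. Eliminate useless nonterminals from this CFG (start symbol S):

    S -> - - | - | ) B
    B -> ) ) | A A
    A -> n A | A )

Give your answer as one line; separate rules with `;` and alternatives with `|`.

S -> - - | - | ) B; B -> ) )

Generating nonterminals: {B, S}.
Reachable from S after that: {B, S}.
Removed useless symbols: {A} and every production mentioning them.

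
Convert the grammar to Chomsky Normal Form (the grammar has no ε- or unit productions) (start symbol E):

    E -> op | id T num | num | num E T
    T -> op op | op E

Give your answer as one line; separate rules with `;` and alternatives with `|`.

E -> op | X1 Y1 | num | X2 Y2; T -> X3 X3 | X3 E; X1 -> id; X2 -> num; X3 -> op; Y1 -> T X2; Y2 -> E T

Introduce a nonterminal for each terminal appearing in a rule of length ≥ 2: X1 → id, X2 → num, X3 → op.
Binarize each right-hand side of length ≥ 3 by chaining fresh nonterminals (Y1, Y2, …): affected rules were E → X1 T X2; E → X2 E T.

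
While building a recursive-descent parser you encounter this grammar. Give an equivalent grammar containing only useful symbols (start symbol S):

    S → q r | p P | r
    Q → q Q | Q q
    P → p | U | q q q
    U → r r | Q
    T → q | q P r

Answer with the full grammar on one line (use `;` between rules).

S → q r | p P | r; P → p | U | q q q; U → r r

Generating nonterminals: {P, S, T, U}.
Reachable from S after that: {P, S, U}.
Removed useless symbols: {Q, T} and every production mentioning them.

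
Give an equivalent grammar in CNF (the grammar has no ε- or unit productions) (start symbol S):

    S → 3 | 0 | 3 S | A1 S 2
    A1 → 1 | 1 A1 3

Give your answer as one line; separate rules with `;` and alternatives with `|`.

S → 3 | 0 | X1 S | A1 Y1; A1 → 1 | X3 Y2; X1 → 3; X2 → 2; X3 → 1; Y1 → S X2; Y2 → A1 X1

Introduce a nonterminal for each terminal appearing in a rule of length ≥ 2: X1 → 3, X2 → 2, X3 → 1.
Binarize each right-hand side of length ≥ 3 by chaining fresh nonterminals (Y1, Y2, …): affected rules were S → A1 S X2; A1 → X3 A1 X1.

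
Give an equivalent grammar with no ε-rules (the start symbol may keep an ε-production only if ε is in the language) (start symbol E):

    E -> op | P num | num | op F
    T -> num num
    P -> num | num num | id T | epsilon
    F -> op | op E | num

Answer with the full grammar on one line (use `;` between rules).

The nullable symbols are {P}.
ε ∉ L(G), so no ε-production is kept.
Add the nullable-subset variants: E → P num gives P num | num.

E -> op | P num | num | op F; T -> num num; P -> num | num num | id T; F -> op | op E | num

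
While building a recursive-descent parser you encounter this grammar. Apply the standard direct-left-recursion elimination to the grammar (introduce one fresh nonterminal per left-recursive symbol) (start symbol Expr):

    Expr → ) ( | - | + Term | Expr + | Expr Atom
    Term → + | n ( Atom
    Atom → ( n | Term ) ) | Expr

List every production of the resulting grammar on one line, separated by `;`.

Directly left-recursive nonterminal: Expr.
For Expr: α = {+, Atom}, β = {) (, -, + Term}. Rewrite as Expr → β Expr1 and Expr1 → α Expr1 | ε.

Expr → ) ( Expr1 | - Expr1 | + Term Expr1; Term → + | n ( Atom; Atom → ( n | Term ) ) | Expr; Expr1 → + Expr1 | Atom Expr1 | eps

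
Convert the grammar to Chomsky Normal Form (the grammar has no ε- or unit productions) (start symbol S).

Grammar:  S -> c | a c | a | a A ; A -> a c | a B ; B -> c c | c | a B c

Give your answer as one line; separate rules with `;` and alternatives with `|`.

Introduce a nonterminal for each terminal appearing in a rule of length ≥ 2: X1 → a, X2 → c.
Binarize each right-hand side of length ≥ 3 by chaining fresh nonterminals (Y1, Y2, …): affected rules were B → X1 B X2.

S -> c | X1 X2 | a | X1 A; A -> X1 X2 | X1 B; B -> X2 X2 | c | X1 Y1; X1 -> a; X2 -> c; Y1 -> B X2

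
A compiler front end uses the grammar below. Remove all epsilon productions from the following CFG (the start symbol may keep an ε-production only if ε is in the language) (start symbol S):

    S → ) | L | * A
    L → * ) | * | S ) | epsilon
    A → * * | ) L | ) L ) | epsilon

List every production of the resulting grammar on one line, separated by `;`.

Nullable nonterminals: {A, L, S}.
ε ∈ L(G) since S is nullable, so keep S → ε.
Add the nullable-subset variants: S → * A gives * A | *. L → S ) gives S ) | ). A → ) L gives ) L | ). A → ) L ) gives ) L ) | ) ).

S → ) | L | * A | * | ε; L → * ) | * | S ) | ); A → * * | ) L | ) | ) L ) | ) )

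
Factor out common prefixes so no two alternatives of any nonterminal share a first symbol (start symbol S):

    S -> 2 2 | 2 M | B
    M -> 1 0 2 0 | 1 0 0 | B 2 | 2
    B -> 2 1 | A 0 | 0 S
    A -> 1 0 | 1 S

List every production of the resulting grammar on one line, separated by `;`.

S -> B | 2 S'; M -> B 2 | 2 | 1 0 M'; B -> 2 1 | A 0 | 0 S; A -> 1 A'; S' -> 2 | M; M' -> 2 0 | 0; A' -> 0 | S

S has alternatives sharing prefix '2': factor to S → 2 S' with S' → 2 | M.
M has alternatives sharing prefix '1 0': factor to M → 1 0 M' with M' → 2 0 | 0.
A has alternatives sharing prefix '1': factor to A → 1 A' with A' → 0 | S.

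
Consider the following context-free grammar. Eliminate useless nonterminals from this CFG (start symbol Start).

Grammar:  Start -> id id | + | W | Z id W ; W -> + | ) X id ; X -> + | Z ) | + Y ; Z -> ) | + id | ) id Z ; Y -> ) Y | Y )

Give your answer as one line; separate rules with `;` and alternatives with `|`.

Start -> id id | + | W | Z id W; W -> + | ) X id; X -> + | Z ); Z -> ) | + id | ) id Z

Generating nonterminals: {Start, W, X, Z}.
Reachable from Start after that: {Start, W, X, Z}.
Removed useless symbols: {Y} and every production mentioning them.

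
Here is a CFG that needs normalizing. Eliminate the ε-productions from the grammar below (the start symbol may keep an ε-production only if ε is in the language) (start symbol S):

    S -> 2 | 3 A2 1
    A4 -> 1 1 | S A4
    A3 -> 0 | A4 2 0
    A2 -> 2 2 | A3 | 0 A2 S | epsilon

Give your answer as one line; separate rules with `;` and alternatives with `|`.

S -> 2 | 3 A2 1 | 3 1; A4 -> 1 1 | S A4; A3 -> 0 | A4 2 0; A2 -> 2 2 | A3 | 0 A2 S | 0 S

Nullable nonterminals: {A2}.
ε ∉ L(G), so no ε-production is kept.
For each production, add variants omitting each subset of nullable occurrences: S → 3 A2 1 gives 3 A2 1 | 3 1. A2 → 0 A2 S gives 0 A2 S | 0 S.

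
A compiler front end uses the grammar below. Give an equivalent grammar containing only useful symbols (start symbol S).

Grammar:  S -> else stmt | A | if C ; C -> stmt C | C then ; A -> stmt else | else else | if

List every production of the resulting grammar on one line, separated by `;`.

Generating nonterminals: {A, S}.
Reachable from S after that: {A, S}.
Removed useless symbols: {C} and every production mentioning them.

S -> else stmt | A; A -> stmt else | else else | if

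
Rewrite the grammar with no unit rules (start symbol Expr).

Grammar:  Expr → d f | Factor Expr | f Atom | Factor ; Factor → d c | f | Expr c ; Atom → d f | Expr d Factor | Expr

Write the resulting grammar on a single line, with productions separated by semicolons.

Expr → d c | f | Expr c | d f | Factor Expr | f Atom; Factor → d c | f | Expr c; Atom → d f | Expr d Factor | d c | f | Expr c | Factor Expr | f Atom

Unit pairs: Atom ⇒* {Expr, Factor}; Expr ⇒* {Factor}.
For every A with A ⇒* B via unit rules, add B's non-unit alternatives to A; then delete every rule of the form X → Y.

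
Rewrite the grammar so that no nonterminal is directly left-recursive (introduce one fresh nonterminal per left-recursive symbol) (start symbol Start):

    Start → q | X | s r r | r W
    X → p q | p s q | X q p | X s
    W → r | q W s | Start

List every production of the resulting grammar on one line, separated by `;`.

X is directly left-recursive.
For X: α = {q p, s}, β = {p q, p s q}. Rewrite as X → β X1 and X1 → α X1 | ε.

Start → q | X | s r r | r W; X → p q X1 | p s q X1; W → r | q W s | Start; X1 → q p X1 | s X1 | eps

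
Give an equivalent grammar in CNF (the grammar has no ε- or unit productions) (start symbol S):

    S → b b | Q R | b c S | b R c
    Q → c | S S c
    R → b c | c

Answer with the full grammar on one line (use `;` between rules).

S → X1 X1 | Q R | X1 Y1 | X1 Y2; Q → c | S Y3; R → X1 X2 | c; X1 → b; X2 → c; Y1 → X2 S; Y2 → R X2; Y3 → S X2

Introduce a nonterminal for each terminal appearing in a rule of length ≥ 2: X1 → b, X2 → c.
Binarize each right-hand side of length ≥ 3 by chaining fresh nonterminals (Y1, Y2, …): affected rules were S → X1 X2 S; S → X1 R X2; Q → S S X2.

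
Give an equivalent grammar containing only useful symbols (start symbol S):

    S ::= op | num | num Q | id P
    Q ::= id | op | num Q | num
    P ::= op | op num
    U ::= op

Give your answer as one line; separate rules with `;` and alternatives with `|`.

Generating nonterminals: {P, Q, S, U}.
Reachable from S after that: {P, Q, S}.
Removed useless symbols: {U} and every production mentioning them.

S ::= op | num | num Q | id P; Q ::= id | op | num Q | num; P ::= op | op num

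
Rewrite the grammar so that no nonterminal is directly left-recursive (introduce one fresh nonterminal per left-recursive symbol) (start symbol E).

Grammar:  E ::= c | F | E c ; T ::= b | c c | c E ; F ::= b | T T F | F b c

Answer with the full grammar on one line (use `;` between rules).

E ::= c E' | F E'; T ::= b | c c | c E; F ::= b F' | T T F F'; E' ::= c E' | ε; F' ::= b c F' | ε

Left recursion appears on E, F.
For E: α = {c}, β = {c, F}. Rewrite as E → β E' and E' → α E' | ε.
For F: α = {b c}, β = {b, T T F}. Rewrite as F → β F' and F' → α F' | ε.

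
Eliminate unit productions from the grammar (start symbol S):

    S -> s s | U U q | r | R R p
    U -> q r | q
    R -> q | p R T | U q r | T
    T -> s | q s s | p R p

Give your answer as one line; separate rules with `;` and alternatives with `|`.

S -> s s | U U q | r | R R p; U -> q r | q; R -> q | p R T | U q r | s | q s s | p R p; T -> s | q s s | p R p

Unit pairs: R ⇒* {T}.
For every A with A ⇒* B via unit rules, add B's non-unit alternatives to A; then delete every rule of the form X → Y.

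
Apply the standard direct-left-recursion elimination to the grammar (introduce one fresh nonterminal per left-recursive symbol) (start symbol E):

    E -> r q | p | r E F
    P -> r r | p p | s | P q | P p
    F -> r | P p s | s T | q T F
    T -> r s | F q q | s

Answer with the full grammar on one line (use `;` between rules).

Directly left-recursive nonterminal: P.
For P: α = {q, p}, β = {r r, p p, s}. Rewrite as P → β P' and P' → α P' | ε.

E -> r q | p | r E F; P -> r r P' | p p P' | s P'; F -> r | P p s | s T | q T F; T -> r s | F q q | s; P' -> q P' | p P' | eps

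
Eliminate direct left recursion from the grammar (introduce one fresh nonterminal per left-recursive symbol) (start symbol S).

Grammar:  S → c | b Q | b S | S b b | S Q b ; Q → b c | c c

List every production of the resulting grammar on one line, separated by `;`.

S → c S' | b Q S' | b S S'; Q → b c | c c; S' → b b S' | Q b S' | eps

Left recursion appears on S.
For S: α = {b b, Q b}, β = {c, b Q, b S}. Rewrite as S → β S' and S' → α S' | ε.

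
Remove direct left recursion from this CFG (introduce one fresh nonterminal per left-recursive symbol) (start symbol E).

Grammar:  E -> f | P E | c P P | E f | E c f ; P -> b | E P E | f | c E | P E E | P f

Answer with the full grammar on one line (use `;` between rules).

E -> f E' | P E E' | c P P E'; P -> b P' | E P E P' | f P' | c E P'; E' -> f E' | c f E' | ε; P' -> E E P' | f P' | ε

Directly left-recursive nonterminals: E, P.
For E: α = {f, c f}, β = {f, P E, c P P}. Rewrite as E → β E' and E' → α E' | ε.
For P: α = {E E, f}, β = {b, E P E, f, c E}. Rewrite as P → β P' and P' → α P' | ε.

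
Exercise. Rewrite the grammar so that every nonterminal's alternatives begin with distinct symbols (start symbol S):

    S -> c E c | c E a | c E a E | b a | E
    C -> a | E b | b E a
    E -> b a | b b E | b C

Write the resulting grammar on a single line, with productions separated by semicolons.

S -> b a | E | c E S'; C -> a | E b | b E a; E -> b E'; S' -> c | a S''; E' -> a | b E | C; S'' -> epsilon | E

S has alternatives sharing prefix 'c E': factor to S → c E S' with S' → c | a | a E.
E has alternatives sharing prefix 'b': factor to E → b E' with E' → a | b E | C.
S' has alternatives sharing prefix 'a': factor to S' → a S'' with S'' → ε | E.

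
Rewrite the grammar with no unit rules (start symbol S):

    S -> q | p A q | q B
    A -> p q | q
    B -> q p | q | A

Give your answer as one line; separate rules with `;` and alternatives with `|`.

Unit pairs: B ⇒* {A}.
Replace each nonterminal's rules with the union of the non-unit rules of every nonterminal it unit-derives.

S -> q | p A q | q B; A -> p q | q; B -> q p | q | p q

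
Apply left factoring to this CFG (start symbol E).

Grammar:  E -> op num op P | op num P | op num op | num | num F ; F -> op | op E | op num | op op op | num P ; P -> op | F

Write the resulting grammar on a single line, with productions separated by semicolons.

E has alternatives sharing prefix 'op num': factor to E → op num E' with E' → op P | P | op.
E has alternatives sharing prefix 'num': factor to E → num E'' with E'' → ε | F.
F has alternatives sharing prefix 'op': factor to F → op F' with F' → ε | E | num | op op.
E' has alternatives sharing prefix 'op': factor to E' → op E''' with E''' → P | ε.

E -> op num E' | num E''; F -> num P | op F'; P -> op | F; E' -> P | op E'''; E'' -> eps | F; F' -> eps | E | num | op op; E''' -> P | eps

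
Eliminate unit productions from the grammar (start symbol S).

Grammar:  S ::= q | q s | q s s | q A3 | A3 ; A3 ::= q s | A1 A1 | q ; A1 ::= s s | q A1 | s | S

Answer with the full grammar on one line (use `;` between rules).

S ::= q | q s | q s s | q A3 | A1 A1; A3 ::= q s | A1 A1 | q; A1 ::= s s | q A1 | s | q | q s | q s s | q A3 | A1 A1

Unit pairs: A1 ⇒* {A3, S}; S ⇒* {A3}.
For every A with A ⇒* B via unit rules, add B's non-unit alternatives to A; then delete every rule of the form X → Y.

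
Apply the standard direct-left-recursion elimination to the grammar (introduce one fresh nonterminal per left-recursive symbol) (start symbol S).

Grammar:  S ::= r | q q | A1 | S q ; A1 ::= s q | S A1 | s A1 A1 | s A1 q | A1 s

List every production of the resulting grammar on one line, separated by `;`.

S ::= r S' | q q S' | A1 S'; A1 ::= s q A1' | S A1 A1' | s A1 A1 A1' | s A1 q A1'; S' ::= q S' | ε; A1' ::= s A1' | ε

S, A1 are directly left-recursive.
For S: α = {q}, β = {r, q q, A1}. Rewrite as S → β S' and S' → α S' | ε.
For A1: α = {s}, β = {s q, S A1, s A1 A1, s A1 q}. Rewrite as A1 → β A1' and A1' → α A1' | ε.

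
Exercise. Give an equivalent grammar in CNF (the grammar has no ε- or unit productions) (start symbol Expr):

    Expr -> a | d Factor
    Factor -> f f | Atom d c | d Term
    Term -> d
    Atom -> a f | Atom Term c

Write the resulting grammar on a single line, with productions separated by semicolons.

Introduce a nonterminal for each terminal appearing in a rule of length ≥ 2: X1 → d, X2 → f, X3 → c, X4 → a.
Binarize each right-hand side of length ≥ 3 by chaining fresh nonterminals (Y1, Y2, …): affected rules were Factor → Atom X1 X3; Atom → Atom Term X3.

Expr -> a | X1 Factor; Factor -> X2 X2 | Atom Y1 | X1 Term; Term -> d; Atom -> X4 X2 | Atom Y2; X1 -> d; X2 -> f; X3 -> c; X4 -> a; Y1 -> X1 X3; Y2 -> Term X3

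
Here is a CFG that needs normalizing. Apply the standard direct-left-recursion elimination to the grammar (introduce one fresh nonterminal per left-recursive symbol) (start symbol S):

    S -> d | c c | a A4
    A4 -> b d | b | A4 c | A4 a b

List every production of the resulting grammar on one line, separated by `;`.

A4 is directly left-recursive.
For A4: α = {c, a b}, β = {b d, b}. Rewrite as A4 → β A4' and A4' → α A4' | ε.

S -> d | c c | a A4; A4 -> b d A4' | b A4'; A4' -> c A4' | a b A4' | ε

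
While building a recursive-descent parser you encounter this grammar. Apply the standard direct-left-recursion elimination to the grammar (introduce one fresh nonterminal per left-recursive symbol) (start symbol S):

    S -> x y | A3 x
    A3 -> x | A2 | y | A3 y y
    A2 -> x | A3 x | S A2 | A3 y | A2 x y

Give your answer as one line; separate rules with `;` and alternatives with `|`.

Directly left-recursive nonterminals: A3, A2.
For A3: α = {y y}, β = {x, A2, y}. Rewrite as A3 → β A3' and A3' → α A3' | ε.
For A2: α = {x y}, β = {x, A3 x, S A2, A3 y}. Rewrite as A2 → β A2' and A2' → α A2' | ε.

S -> x y | A3 x; A3 -> x A3' | A2 A3' | y A3'; A2 -> x A2' | A3 x A2' | S A2 A2' | A3 y A2'; A3' -> y y A3' | epsilon; A2' -> x y A2' | epsilon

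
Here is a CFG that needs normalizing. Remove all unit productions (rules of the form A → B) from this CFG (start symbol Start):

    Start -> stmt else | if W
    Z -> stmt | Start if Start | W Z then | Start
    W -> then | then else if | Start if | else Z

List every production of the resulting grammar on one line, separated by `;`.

Unit pairs: Z ⇒* {Start}.
For every A with A ⇒* B via unit rules, add B's non-unit alternatives to A; then delete every rule of the form X → Y.

Start -> stmt else | if W; Z -> stmt | Start if Start | W Z then | stmt else | if W; W -> then | then else if | Start if | else Z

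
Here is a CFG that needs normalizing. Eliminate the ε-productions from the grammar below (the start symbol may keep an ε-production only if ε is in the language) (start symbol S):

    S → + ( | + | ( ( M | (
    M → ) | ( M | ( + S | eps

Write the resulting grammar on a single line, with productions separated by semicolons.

S → + ( | + | ( ( M | ( ( | (; M → ) | ( M | ( | ( + S

Nullable nonterminals: {M}.
ε ∉ L(G), so no ε-production is kept.
For each production, add variants omitting each subset of nullable occurrences: S → ( ( M gives ( ( M | ( (. M → ( M gives ( M | (.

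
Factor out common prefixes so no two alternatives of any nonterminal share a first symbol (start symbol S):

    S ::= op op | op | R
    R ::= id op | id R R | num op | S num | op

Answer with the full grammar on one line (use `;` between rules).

S has alternatives sharing prefix 'op': factor to S → op S' with S' → op | ε.
R has alternatives sharing prefix 'id': factor to R → id R' with R' → op | R R.

S ::= R | op S'; R ::= num op | S num | op | id R'; S' ::= op | ε; R' ::= op | R R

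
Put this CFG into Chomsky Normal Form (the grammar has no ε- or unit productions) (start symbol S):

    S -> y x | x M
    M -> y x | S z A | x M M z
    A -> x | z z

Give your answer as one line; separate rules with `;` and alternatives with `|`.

Introduce a nonterminal for each terminal appearing in a rule of length ≥ 2: X1 → y, X2 → x, X3 → z.
Binarize each right-hand side of length ≥ 3 by chaining fresh nonterminals (Y1, Y2, …): affected rules were M → S X3 A; M → X2 M M X3.

S -> X1 X2 | X2 M; M -> X1 X2 | S Y1 | X2 Y2; A -> x | X3 X3; X1 -> y; X2 -> x; X3 -> z; Y1 -> X3 A; Y2 -> M Y3; Y3 -> M X3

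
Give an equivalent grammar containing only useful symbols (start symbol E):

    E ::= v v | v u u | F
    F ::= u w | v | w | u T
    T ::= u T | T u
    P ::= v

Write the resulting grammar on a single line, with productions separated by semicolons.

Generating nonterminals: {E, F, P}.
Reachable from E after that: {E, F}.
Removed useless symbols: {P, T} and every production mentioning them.

E ::= v v | v u u | F; F ::= u w | v | w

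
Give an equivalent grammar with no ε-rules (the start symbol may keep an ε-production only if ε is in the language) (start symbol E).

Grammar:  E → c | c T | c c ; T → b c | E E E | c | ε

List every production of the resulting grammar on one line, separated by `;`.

E → c | c T | c c; T → b c | E E E | c

The nullable symbols are {T}.
ε ∉ L(G), so no ε-production is kept.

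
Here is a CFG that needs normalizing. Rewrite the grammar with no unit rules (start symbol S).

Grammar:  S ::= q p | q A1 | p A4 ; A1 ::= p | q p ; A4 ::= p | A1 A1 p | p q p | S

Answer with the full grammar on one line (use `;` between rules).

Unit pairs: A4 ⇒* {S}.
Replace each nonterminal's rules with the union of the non-unit rules of every nonterminal it unit-derives.

S ::= q p | q A1 | p A4; A1 ::= p | q p; A4 ::= p | A1 A1 p | p q p | q p | q A1 | p A4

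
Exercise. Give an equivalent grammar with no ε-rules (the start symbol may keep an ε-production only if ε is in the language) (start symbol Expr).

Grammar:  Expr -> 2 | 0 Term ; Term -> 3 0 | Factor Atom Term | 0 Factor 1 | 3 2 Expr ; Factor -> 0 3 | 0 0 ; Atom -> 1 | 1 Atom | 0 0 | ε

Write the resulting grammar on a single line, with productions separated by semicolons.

Expr -> 2 | 0 Term; Term -> 3 0 | Factor Atom Term | Factor Term | 0 Factor 1 | 3 2 Expr; Factor -> 0 3 | 0 0; Atom -> 1 | 1 Atom | 0 0

Nullable set = {Atom}.
ε ∉ L(G), so no ε-production is kept.
For each production, add variants omitting each subset of nullable occurrences: Term → Factor Atom Term gives Factor Atom Term | Factor Term.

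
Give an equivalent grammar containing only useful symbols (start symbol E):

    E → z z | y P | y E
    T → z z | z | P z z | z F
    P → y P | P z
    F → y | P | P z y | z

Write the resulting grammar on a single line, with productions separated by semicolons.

E → z z | y E

Generating nonterminals: {E, F, T}.
Reachable from E after that: {E}.
Removed useless symbols: {F, P, T} and every production mentioning them.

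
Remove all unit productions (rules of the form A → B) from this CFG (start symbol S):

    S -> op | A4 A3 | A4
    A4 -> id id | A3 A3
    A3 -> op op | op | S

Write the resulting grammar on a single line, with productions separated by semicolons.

S -> id id | A3 A3 | op | A4 A3; A4 -> id id | A3 A3; A3 -> id id | A3 A3 | op | A4 A3 | op op

Unit pairs: A3 ⇒* {A4, S}; S ⇒* {A4}.
Replace each nonterminal's rules with the union of the non-unit rules of every nonterminal it unit-derives.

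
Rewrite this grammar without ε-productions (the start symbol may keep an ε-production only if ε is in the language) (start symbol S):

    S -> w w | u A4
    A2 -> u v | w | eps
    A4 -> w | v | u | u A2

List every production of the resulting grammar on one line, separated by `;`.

S -> w w | u A4; A2 -> u v | w; A4 -> w | v | u | u A2

Nullable set = {A2}.
ε ∉ L(G), so no ε-production is kept.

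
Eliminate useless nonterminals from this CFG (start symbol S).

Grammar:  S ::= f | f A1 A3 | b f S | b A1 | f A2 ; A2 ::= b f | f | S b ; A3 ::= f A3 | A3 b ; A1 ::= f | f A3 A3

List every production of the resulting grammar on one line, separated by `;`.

S ::= f | b f S | b A1 | f A2; A2 ::= b f | f | S b; A1 ::= f

Generating nonterminals: {A1, A2, S}.
Reachable from S after that: {A1, A2, S}.
Removed useless symbols: {A3} and every production mentioning them.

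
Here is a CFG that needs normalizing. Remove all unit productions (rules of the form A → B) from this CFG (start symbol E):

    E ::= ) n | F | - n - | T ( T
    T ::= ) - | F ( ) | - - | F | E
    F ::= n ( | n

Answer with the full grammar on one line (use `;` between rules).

E ::= ) n | - n - | T ( T | n ( | n; T ::= ) n | - n - | T ( T | n ( | n | ) - | F ( ) | - -; F ::= n ( | n

Unit pairs: E ⇒* {F}; T ⇒* {E, F}.
Replace each nonterminal's rules with the union of the non-unit rules of every nonterminal it unit-derives.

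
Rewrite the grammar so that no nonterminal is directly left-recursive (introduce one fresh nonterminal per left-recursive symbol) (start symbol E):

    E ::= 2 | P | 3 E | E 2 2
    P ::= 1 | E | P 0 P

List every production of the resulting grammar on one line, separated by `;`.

E ::= 2 E' | P E' | 3 E E'; P ::= 1 P' | E P'; E' ::= 2 2 E' | epsilon; P' ::= 0 P P' | epsilon

Directly left-recursive nonterminals: E, P.
For E: α = {2 2}, β = {2, P, 3 E}. Rewrite as E → β E' and E' → α E' | ε.
For P: α = {0 P}, β = {1, E}. Rewrite as P → β P' and P' → α P' | ε.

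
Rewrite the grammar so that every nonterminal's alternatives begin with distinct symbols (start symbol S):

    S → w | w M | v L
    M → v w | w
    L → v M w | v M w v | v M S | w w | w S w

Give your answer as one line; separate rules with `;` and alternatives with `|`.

S has alternatives sharing prefix 'w': factor to S → w S' with S' → ε | M.
L has alternatives sharing prefix 'v M': factor to L → v M L' with L' → w | w v | S.
L has alternatives sharing prefix 'w': factor to L → w L'' with L'' → w | S w.
L' has alternatives sharing prefix 'w': factor to L' → w L''' with L''' → ε | v.

S → v L | w S'; M → v w | w; L → v M L' | w L''; S' → ε | M; L' → S | w L'''; L'' → w | S w; L''' → ε | v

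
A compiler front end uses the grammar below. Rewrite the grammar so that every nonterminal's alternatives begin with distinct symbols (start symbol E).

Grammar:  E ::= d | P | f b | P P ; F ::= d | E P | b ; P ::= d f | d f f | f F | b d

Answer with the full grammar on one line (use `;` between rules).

E has alternatives sharing prefix 'P': factor to E → P E' with E' → ε | P.
P has alternatives sharing prefix 'd f': factor to P → d f P' with P' → ε | f.

E ::= d | f b | P E'; F ::= d | E P | b; P ::= f F | b d | d f P'; E' ::= epsilon | P; P' ::= epsilon | f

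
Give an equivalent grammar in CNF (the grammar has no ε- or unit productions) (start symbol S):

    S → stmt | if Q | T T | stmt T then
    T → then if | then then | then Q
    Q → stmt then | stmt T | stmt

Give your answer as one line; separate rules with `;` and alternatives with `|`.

Introduce a nonterminal for each terminal appearing in a rule of length ≥ 2: X1 → if, X2 → stmt, X3 → then.
Binarize each right-hand side of length ≥ 3 by chaining fresh nonterminals (Y1, Y2, …): affected rules were S → X2 T X3.

S → stmt | X1 Q | T T | X2 Y1; T → X3 X1 | X3 X3 | X3 Q; Q → X2 X3 | X2 T | stmt; X1 → if; X2 → stmt; X3 → then; Y1 → T X3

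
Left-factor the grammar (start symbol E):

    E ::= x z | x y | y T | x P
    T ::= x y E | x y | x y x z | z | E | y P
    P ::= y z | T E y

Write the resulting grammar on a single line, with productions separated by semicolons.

E ::= y T | x E'; T ::= z | E | y P | x y T'; P ::= y z | T E y; E' ::= z | y | P; T' ::= E | eps | x z

E has alternatives sharing prefix 'x': factor to E → x E' with E' → z | y | P.
T has alternatives sharing prefix 'x y': factor to T → x y T' with T' → E | ε | x z.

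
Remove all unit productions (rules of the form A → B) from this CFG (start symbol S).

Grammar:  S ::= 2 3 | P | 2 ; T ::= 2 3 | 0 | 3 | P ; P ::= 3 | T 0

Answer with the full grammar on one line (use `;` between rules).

S ::= 2 3 | 2 | 3 | T 0; T ::= 3 | T 0 | 2 3 | 0; P ::= 3 | T 0

Unit pairs: S ⇒* {P}; T ⇒* {P}.
For each unit pair (A, B), copy every non-unit production of B to A, then drop all unit productions.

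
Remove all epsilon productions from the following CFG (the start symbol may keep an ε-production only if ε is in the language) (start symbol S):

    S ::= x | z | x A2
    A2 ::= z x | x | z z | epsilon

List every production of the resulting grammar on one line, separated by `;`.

S ::= x | z | x A2; A2 ::= z x | x | z z

Nullable set = {A2}.
ε ∉ L(G), so no ε-production is kept.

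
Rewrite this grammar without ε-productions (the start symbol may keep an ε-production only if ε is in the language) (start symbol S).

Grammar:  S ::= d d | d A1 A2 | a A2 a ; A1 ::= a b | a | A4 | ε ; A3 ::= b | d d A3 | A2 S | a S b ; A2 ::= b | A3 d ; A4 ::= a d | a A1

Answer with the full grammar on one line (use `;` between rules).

S ::= d d | d A1 A2 | d A2 | a A2 a; A1 ::= a b | a | A4; A3 ::= b | d d A3 | A2 S | a S b; A2 ::= b | A3 d; A4 ::= a d | a A1 | a

Nullable set = {A1}.
ε ∉ L(G), so no ε-production is kept.
For each production, add variants omitting each subset of nullable occurrences: S → d A1 A2 gives d A1 A2 | d A2. A4 → a A1 gives a A1 | a.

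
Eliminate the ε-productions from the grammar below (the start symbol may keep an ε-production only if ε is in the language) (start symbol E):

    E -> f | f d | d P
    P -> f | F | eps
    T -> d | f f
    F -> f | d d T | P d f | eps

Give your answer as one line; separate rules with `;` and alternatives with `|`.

E -> f | f d | d P | d; P -> f | F; T -> d | f f; F -> f | d d T | P d f | d f

Nullable nonterminals: {F, P}.
ε ∉ L(G), so no ε-production is kept.
Add the nullable-subset variants: E → d P gives d P | d. F → P d f gives P d f | d f.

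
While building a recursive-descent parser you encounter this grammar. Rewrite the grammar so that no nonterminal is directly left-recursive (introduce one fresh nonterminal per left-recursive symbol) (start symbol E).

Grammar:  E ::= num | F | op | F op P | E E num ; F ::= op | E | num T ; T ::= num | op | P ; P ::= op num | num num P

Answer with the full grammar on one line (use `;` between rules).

Directly left-recursive nonterminal: E.
For E: α = {E num}, β = {num, F, op, F op P}. Rewrite as E → β E' and E' → α E' | ε.

E ::= num E' | F E' | op E' | F op P E'; F ::= op | E | num T; T ::= num | op | P; P ::= op num | num num P; E' ::= E num E' | ε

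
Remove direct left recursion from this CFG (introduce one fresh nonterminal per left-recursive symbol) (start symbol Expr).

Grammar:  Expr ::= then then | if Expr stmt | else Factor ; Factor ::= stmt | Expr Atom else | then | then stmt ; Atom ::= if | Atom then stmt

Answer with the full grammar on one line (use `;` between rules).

Left recursion appears on Atom.
For Atom: α = {then stmt}, β = {if}. Rewrite as Atom → β Atom1 and Atom1 → α Atom1 | ε.

Expr ::= then then | if Expr stmt | else Factor; Factor ::= stmt | Expr Atom else | then | then stmt; Atom ::= if Atom1; Atom1 ::= then stmt Atom1 | ε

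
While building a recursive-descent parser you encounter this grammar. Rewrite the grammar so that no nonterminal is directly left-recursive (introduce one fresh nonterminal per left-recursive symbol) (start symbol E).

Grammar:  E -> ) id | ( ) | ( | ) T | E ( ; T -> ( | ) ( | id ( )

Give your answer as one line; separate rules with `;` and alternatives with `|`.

E -> ) id E' | ( ) E' | ( E' | ) T E'; T -> ( | ) ( | id ( ); E' -> ( E' | ε

E is directly left-recursive.
For E: α = {(}, β = {) id, ( ), (, ) T}. Rewrite as E → β E' and E' → α E' | ε.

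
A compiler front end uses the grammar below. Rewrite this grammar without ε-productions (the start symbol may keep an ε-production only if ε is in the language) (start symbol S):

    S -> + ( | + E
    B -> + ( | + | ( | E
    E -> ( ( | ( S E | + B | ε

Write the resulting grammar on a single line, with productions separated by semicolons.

S -> + ( | + E | +; B -> + ( | + | ( | E; E -> ( ( | ( S E | ( S | + B | +

Nullable set = {B, E}.
ε ∉ L(G), so no ε-production is kept.
Expand every rule over subsets of its nullable positions: S → + E gives + E | +. E → ( S E gives ( S E | ( S. E → + B gives + B | +.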